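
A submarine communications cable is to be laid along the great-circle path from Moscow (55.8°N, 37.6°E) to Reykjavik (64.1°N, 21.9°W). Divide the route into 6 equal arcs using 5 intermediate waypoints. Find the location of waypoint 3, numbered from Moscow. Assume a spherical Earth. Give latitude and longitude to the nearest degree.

From cos δ = sin φ₁ sin φ₂ + cos φ₁ cos φ₂ cos Δλ, the central angle is δ ≈ 0.518 rad (29.7°).
Interpolate at f = 3/6 with slerp weights a = sin((1−f)δ)/sin δ ≈ 0.517, b = sin(fδ)/sin δ ≈ 0.517.
p = a·p₁ + b·p₂ ≈ (0.440, 0.093, 0.893); φ = arcsin(p_z) ≈ 63.27°, λ = atan2(p_y, p_x) ≈ 11.95°.

≈ (63°N, 12°E)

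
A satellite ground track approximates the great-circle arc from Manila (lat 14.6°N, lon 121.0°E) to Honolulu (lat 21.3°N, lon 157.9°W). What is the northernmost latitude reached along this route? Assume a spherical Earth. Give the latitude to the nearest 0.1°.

The great circle lies in the plane with unit normal n̂ = (p₁ × p₂)/|p₁ × p₂|.
Here n̂_z ≈ +0.916; the vertex latitude is φ_max = arccos|n̂_z| ≈ 23.7°.
Check via Clairaut: cos φ_max = |cos φ₁| · sin C = cos(14.6°)·sin(71.1°) ≈ 0.916, again giving ≈ 23.7°.

≈ 23.7°N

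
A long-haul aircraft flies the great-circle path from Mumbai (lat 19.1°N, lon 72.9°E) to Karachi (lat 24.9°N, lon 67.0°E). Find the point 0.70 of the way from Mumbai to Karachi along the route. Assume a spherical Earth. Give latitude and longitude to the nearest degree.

Convert each endpoint to a unit vector on the sphere (x = cos φ cos λ, y = cos φ sin λ, z = sin φ).
The central angle between the endpoints is δ = arccos(p₁·p₂) ≈ 0.139 rad (8.0°).
Interpolate at f = 0.70 with slerp weights a = sin((1−f)δ)/sin δ ≈ 0.301, b = sin(fδ)/sin δ ≈ 0.701.
p = a·p₁ + b·p₂ ≈ (0.332, 0.857, 0.394); φ = arcsin(p_z) ≈ 23.18°, λ = atan2(p_y, p_x) ≈ 68.82°.

≈ lat 23°N, lon 69°E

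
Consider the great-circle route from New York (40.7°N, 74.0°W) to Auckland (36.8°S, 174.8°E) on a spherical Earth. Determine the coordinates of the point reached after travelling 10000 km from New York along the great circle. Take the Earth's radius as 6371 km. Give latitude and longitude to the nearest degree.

Write both endpoints as unit vectors p₁, p₂ with components (cos φ cos λ, cos φ sin λ, sin φ).
The central angle between the endpoints is δ = arccos(p₁·p₂) ≈ 2.227 rad (127.6°). The total great-circle distance is δ·R ≈ 2.227 × 6371 ≈ 14189 km, so the target fraction is f = 10000/14189 ≈ 0.705.
Interpolate at f ≈ 0.705 with slerp weights a = sin((1−f)δ)/sin δ ≈ 0.771, b = sin(fδ)/sin δ ≈ 1.262.
p = a·p₁ + b·p₂ ≈ (-0.845, -0.470, -0.253); φ = arcsin(p_z) ≈ -14.66°, λ = atan2(p_y, p_x) ≈ -150.90°.

≈ 15°S, 151°W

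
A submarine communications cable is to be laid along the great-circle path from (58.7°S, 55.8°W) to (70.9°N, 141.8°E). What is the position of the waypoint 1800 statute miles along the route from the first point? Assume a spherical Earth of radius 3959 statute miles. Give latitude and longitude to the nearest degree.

≈ (34°S, 68°W)

The haversine formula gives a central angle δ ≈ 2.894 rad (165.8°) between the endpoints. The total great-circle distance is δ·R ≈ 2.894 × 3959 ≈ 11457 mi, so the target fraction is f = 1800/11457 ≈ 0.157.
Interpolate at f ≈ 0.157 with slerp weights a = sin((1−f)δ)/sin δ ≈ 2.634, b = sin(fδ)/sin δ ≈ 1.791.
p = a·p₁ + b·p₂ ≈ (0.309, -0.770, -0.559); φ = arcsin(p_z) ≈ -33.98°, λ = atan2(p_y, p_x) ≈ -68.14°.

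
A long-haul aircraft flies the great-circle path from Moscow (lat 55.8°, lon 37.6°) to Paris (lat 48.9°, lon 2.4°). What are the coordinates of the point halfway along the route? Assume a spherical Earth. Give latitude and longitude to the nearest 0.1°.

Write both endpoints as unit vectors p₁, p₂ with components (cos φ cos λ, cos φ sin λ, sin φ).
The central angle between the endpoints is δ = arccos(p₁·p₂) ≈ 0.389 rad (22.3°).
Interpolate at f = 1/2 with slerp weights a = sin((1−f)δ)/sin δ ≈ 0.510, b = sin(fδ)/sin δ ≈ 0.510.
p = a·p₁ + b·p₂ ≈ (0.562, 0.189, 0.806); φ = arcsin(p_z) ≈ 53.66°, λ = atan2(p_y, p_x) ≈ 18.58°.

≈ lat 53.7°, lon 18.6°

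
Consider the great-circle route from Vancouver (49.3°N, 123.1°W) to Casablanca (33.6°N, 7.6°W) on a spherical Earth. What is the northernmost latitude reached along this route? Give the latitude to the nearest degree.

≈ 60°N

The great circle lies in the plane with unit normal n̂ = (p₁ × p₂)/|p₁ × p₂|.
Here n̂_z ≈ +0.499; the vertex latitude is φ_max = arccos|n̂_z| ≈ 60.1°.
Check via Clairaut: cos φ_max = |cos φ₁| · sin C = cos(49.3°)·sin(49.9°) ≈ 0.499, again giving ≈ 60.1°.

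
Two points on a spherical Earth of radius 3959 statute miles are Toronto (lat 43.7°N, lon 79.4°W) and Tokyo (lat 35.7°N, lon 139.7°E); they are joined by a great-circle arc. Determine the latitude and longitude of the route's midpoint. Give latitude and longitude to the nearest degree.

≈ lat 68°N, lon 159°W

From cos δ = sin φ₁ sin φ₂ + cos φ₁ cos φ₂ cos Δλ, the central angle is δ ≈ 1.623 rad (93.0°).
Interpolate at f = 1/2 with slerp weights a = sin((1−f)δ)/sin δ ≈ 0.726, b = sin(fδ)/sin δ ≈ 0.726.
p = a·p₁ + b·p₂ ≈ (-0.353, -0.135, 0.926); φ = arcsin(p_z) ≈ 67.78°, λ = atan2(p_y, p_x) ≈ -159.13°.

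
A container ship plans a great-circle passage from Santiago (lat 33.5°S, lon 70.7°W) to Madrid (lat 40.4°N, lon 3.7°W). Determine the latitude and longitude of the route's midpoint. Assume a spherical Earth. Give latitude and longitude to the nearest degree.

Write both endpoints as unit vectors p₁, p₂ with components (cos φ cos λ, cos φ sin λ, sin φ).
The central angle between the endpoints is δ = arccos(p₁·p₂) ≈ 1.681 rad (96.3°).
Interpolate at f = 1/2 with slerp weights a = sin((1−f)δ)/sin δ ≈ 0.749, b = sin(fδ)/sin δ ≈ 0.749.
p = a·p₁ + b·p₂ ≈ (0.776, -0.627, 0.072); φ = arcsin(p_z) ≈ 4.13°, λ = atan2(p_y, p_x) ≈ -38.92°.

≈ lat 4°N, lon 39°W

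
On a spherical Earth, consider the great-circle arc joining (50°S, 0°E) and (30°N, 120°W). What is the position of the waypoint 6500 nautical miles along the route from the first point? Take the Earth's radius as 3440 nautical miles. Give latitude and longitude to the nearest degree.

≈ (13°N, 103°W)

From cos δ = sin φ₁ sin φ₂ + cos φ₁ cos φ₂ cos Δλ, the central angle is δ ≈ 2.293 rad (131.4°). The total great-circle distance is δ·R ≈ 2.293 × 3440 ≈ 7889 nmi, so the target fraction is f = 6500/7889 ≈ 0.824.
Interpolate at f ≈ 0.824 with slerp weights a = sin((1−f)δ)/sin δ ≈ 0.524, b = sin(fδ)/sin δ ≈ 1.266.
p = a·p₁ + b·p₂ ≈ (-0.211, -0.950, 0.232); φ = arcsin(p_z) ≈ 13.39°, λ = atan2(p_y, p_x) ≈ -102.55°.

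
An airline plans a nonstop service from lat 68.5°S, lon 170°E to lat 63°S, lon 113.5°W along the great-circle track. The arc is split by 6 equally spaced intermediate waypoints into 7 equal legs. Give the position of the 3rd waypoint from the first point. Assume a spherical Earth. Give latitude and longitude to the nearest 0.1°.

≈ lat 70.8°S, lon 153.3°W

The haversine formula gives a central angle δ ≈ 0.520 rad (29.8°) between the endpoints.
Interpolate at f = 3/7 with slerp weights a = sin((1−f)δ)/sin δ ≈ 0.589, b = sin(fδ)/sin δ ≈ 0.445.
p = a·p₁ + b·p₂ ≈ (-0.293, -0.148, -0.945); φ = arcsin(p_z) ≈ -70.83°, λ = atan2(p_y, p_x) ≈ -153.27°.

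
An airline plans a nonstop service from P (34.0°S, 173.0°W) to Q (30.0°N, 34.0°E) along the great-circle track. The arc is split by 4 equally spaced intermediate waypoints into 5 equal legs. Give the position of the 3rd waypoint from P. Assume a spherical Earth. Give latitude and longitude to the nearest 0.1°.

Write both endpoints as unit vectors p₁, p₂ with components (cos φ cos λ, cos φ sin λ, sin φ).
The central angle between the endpoints is δ = arccos(p₁·p₂) ≈ 2.737 rad (156.8°).
Interpolate at f = 3/5 with slerp weights a = sin((1−f)δ)/sin δ ≈ 2.259, b = sin(fδ)/sin δ ≈ 2.535.
p = a·p₁ + b·p₂ ≈ (-0.039, 0.999, 0.004); φ = arcsin(p_z) ≈ 0.24°, λ = atan2(p_y, p_x) ≈ 92.22°.

≈ (0.2°N, 92.2°E)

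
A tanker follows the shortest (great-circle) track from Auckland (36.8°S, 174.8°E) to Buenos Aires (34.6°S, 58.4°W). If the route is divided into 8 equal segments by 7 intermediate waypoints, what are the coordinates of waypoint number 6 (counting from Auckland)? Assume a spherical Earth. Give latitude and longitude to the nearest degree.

Convert each endpoint to a unit vector on the sphere (x = cos φ cos λ, y = cos φ sin λ, z = sin φ).
The central angle between the endpoints is δ = arccos(p₁·p₂) ≈ 1.625 rad (93.1°).
Interpolate at f = 6/8 with slerp weights a = sin((1−f)δ)/sin δ ≈ 0.396, b = sin(fδ)/sin δ ≈ 0.940.
p = a·p₁ + b·p₂ ≈ (0.090, -0.630, -0.771); φ = arcsin(p_z) ≈ -50.45°, λ = atan2(p_y, p_x) ≈ -81.89°.

≈ (50°S, 82°W)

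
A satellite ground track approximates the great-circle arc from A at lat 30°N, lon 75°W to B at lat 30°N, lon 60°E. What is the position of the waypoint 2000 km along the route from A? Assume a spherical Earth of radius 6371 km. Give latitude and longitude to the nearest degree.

From cos δ = sin φ₁ sin φ₂ + cos φ₁ cos φ₂ cos Δλ, the central angle is δ ≈ 1.855 rad (106.3°). The total great-circle distance is δ·R ≈ 1.855 × 6371 ≈ 11818 km, so the target fraction is f = 2000/11818 ≈ 0.169.
Interpolate at f ≈ 0.169 with slerp weights a = sin((1−f)δ)/sin δ ≈ 1.041, b = sin(fδ)/sin δ ≈ 0.322.
p = a·p₁ + b·p₂ ≈ (0.373, -0.630, 0.681); φ = arcsin(p_z) ≈ 42.96°, λ = atan2(p_y, p_x) ≈ -59.38°.

≈ lat 43°N, lon 59°W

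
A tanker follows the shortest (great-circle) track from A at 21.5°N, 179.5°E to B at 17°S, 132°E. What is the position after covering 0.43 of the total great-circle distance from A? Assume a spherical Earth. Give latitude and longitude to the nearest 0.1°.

From cos δ = sin φ₁ sin φ₂ + cos φ₁ cos φ₂ cos Δλ, the central angle is δ ≈ 1.054 rad (60.4°).
Interpolate at f = 0.43 with slerp weights a = sin((1−f)δ)/sin δ ≈ 0.650, b = sin(fδ)/sin δ ≈ 0.504.
p = a·p₁ + b·p₂ ≈ (-0.927, 0.363, 0.091); φ = arcsin(p_z) ≈ 5.22°, λ = atan2(p_y, p_x) ≈ 158.61°.

≈ 5.2°N, 158.6°E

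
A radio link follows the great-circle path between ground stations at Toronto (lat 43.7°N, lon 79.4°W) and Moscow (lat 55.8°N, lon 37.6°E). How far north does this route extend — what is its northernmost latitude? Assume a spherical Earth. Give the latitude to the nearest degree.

≈ 67°N

The great circle lies in the plane with unit normal n̂ = (p₁ × p₂)/|p₁ × p₂|.
Here n̂_z ≈ +0.393; the vertex latitude is φ_max = arccos|n̂_z| ≈ 66.9°.
Check via Clairaut: cos φ_max = |cos φ₁| · sin C = cos(43.7°)·sin(32.9°) ≈ 0.393, again giving ≈ 66.9°.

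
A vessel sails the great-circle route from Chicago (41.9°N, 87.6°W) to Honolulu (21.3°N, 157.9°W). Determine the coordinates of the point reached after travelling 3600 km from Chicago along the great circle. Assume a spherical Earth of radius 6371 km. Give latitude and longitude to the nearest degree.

≈ (36°N, 129°W)

Convert each endpoint to a unit vector on the sphere (x = cos φ cos λ, y = cos φ sin λ, z = sin φ).
The central angle between the endpoints is δ = arccos(p₁·p₂) ≈ 1.074 rad (61.6°). The total great-circle distance is δ·R ≈ 1.074 × 6371 ≈ 6844 km, so the target fraction is f = 3600/6844 ≈ 0.526.
Interpolate at f ≈ 0.526 with slerp weights a = sin((1−f)δ)/sin δ ≈ 0.554, b = sin(fδ)/sin δ ≈ 0.609.
p = a·p₁ + b·p₂ ≈ (-0.508, -0.626, 0.592); φ = arcsin(p_z) ≈ 36.26°, λ = atan2(p_y, p_x) ≈ -129.09°.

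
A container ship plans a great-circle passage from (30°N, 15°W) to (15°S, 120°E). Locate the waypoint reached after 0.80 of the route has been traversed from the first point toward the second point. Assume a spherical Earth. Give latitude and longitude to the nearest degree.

≈ (1°S, 96°E)

From cos δ = sin φ₁ sin φ₂ + cos φ₁ cos φ₂ cos Δλ, the central angle is δ ≈ 2.376 rad (136.1°).
Interpolate at f = 0.80 with slerp weights a = sin((1−f)δ)/sin δ ≈ 0.660, b = sin(fδ)/sin δ ≈ 1.365.
p = a·p₁ + b·p₂ ≈ (-0.107, 0.994, -0.023); φ = arcsin(p_z) ≈ -1.33°, λ = atan2(p_y, p_x) ≈ 96.15°.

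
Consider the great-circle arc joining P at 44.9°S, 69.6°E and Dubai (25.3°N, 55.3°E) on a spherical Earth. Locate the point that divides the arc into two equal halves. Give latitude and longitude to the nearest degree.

The haversine formula gives a central angle δ ≈ 1.246 rad (71.4°) between the endpoints.
Interpolate at f = 1/2 with slerp weights a = sin((1−f)δ)/sin δ ≈ 0.616, b = sin(fδ)/sin δ ≈ 0.616.
p = a·p₁ + b·p₂ ≈ (0.469, 0.866, -0.171); φ = arcsin(p_z) ≈ -9.87°, λ = atan2(p_y, p_x) ≈ 61.58°.

≈ 10°S, 62°E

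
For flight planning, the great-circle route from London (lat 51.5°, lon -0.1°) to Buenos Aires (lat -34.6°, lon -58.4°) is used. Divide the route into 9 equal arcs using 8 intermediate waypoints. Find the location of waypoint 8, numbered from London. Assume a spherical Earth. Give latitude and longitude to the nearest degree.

≈ lat -25°, lon -52°

Convert each endpoint to a unit vector on the sphere (x = cos φ cos λ, y = cos φ sin λ, z = sin φ).
The central angle between the endpoints is δ = arccos(p₁·p₂) ≈ 1.747 rad (100.1°).
Interpolate at f = 8/9 with slerp weights a = sin((1−f)δ)/sin δ ≈ 0.196, b = sin(fδ)/sin δ ≈ 1.016.
p = a·p₁ + b·p₂ ≈ (0.560, -0.712, -0.423); φ = arcsin(p_z) ≈ -25.05°, λ = atan2(p_y, p_x) ≈ -51.82°.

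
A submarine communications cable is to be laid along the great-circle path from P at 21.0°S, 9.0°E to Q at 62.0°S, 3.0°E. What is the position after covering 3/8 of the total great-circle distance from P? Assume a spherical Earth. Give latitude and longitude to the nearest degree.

Convert each endpoint to a unit vector on the sphere (x = cos φ cos λ, y = cos φ sin λ, z = sin φ).
The central angle between the endpoints is δ = arccos(p₁·p₂) ≈ 0.719 rad (41.2°).
Interpolate at f = 3/8 with slerp weights a = sin((1−f)δ)/sin δ ≈ 0.660, b = sin(fδ)/sin δ ≈ 0.404.
p = a·p₁ + b·p₂ ≈ (0.798, 0.106, -0.593); φ = arcsin(p_z) ≈ -36.40°, λ = atan2(p_y, p_x) ≈ 7.59°.

≈ 36°S, 8°E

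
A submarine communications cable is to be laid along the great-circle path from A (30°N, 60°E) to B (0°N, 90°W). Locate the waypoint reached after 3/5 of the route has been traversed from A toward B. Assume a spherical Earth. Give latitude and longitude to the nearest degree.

≈ (38°N, 46°W)

Write both endpoints as unit vectors p₁, p₂ with components (cos φ cos λ, cos φ sin λ, sin φ).
The central angle between the endpoints is δ = arccos(p₁·p₂) ≈ 2.419 rad (138.6°).
Interpolate at f = 3/5 with slerp weights a = sin((1−f)δ)/sin δ ≈ 1.245, b = sin(fδ)/sin δ ≈ 1.501.
p = a·p₁ + b·p₂ ≈ (0.539, -0.567, 0.623); φ = arcsin(p_z) ≈ 38.50°, λ = atan2(p_y, p_x) ≈ -46.46°.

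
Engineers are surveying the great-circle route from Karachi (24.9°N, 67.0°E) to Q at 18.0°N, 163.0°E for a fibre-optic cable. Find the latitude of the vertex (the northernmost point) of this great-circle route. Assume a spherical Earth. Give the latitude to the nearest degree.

≈ 31°N

The great circle lies in the plane with unit normal n̂ = (p₁ × p₂)/|p₁ × p₂|.
Here n̂_z ≈ +0.859; the vertex latitude is φ_max = arccos|n̂_z| ≈ 30.8°.
Check via Clairaut: cos φ_max = |cos φ₁| · sin C = cos(24.9°)·sin(71.2°) ≈ 0.859, again giving ≈ 30.8°.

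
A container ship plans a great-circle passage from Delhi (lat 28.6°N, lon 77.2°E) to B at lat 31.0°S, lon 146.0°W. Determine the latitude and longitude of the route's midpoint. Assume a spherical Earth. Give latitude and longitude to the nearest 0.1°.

≈ lat 3.3°S, lon 143.9°E

From cos δ = sin φ₁ sin φ₂ + cos φ₁ cos φ₂ cos Δλ, the central angle is δ ≈ 2.490 rad (142.7°).
Interpolate at f = 1/2 with slerp weights a = sin((1−f)δ)/sin δ ≈ 1.562, b = sin(fδ)/sin δ ≈ 1.562.
p = a·p₁ + b·p₂ ≈ (-0.806, 0.589, -0.057); φ = arcsin(p_z) ≈ -3.26°, λ = atan2(p_y, p_x) ≈ 143.86°.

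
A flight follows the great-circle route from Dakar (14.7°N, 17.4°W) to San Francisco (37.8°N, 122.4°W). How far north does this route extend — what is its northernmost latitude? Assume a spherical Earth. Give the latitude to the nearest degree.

≈ 42°N

The great circle lies in the plane with unit normal n̂ = (p₁ × p₂)/|p₁ × p₂|.
Here n̂_z ≈ -0.739; the vertex latitude is φ_max = arccos|n̂_z| ≈ 42.4°.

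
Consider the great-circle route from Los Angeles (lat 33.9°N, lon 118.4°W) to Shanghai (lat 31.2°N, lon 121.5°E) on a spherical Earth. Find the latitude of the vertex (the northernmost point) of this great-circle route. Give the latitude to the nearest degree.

The great circle lies in the plane with unit normal n̂ = (p₁ × p₂)/|p₁ × p₂|.
Here n̂_z ≈ -0.616; the vertex latitude is φ_max = arccos|n̂_z| ≈ 52.0°.
Check via Clairaut: cos φ_max = |cos φ₁| · sin C = cos(33.9°)·sin(47.9°) ≈ 0.616, again giving ≈ 52.0°.

≈ 52°N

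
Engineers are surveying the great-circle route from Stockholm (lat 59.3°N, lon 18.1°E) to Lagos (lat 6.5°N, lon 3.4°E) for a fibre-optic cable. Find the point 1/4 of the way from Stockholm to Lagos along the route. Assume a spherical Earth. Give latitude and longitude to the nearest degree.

From cos δ = sin φ₁ sin φ₂ + cos φ₁ cos φ₂ cos Δλ, the central angle is δ ≈ 0.942 rad (54.0°).
Interpolate at f = 1/4 with slerp weights a = sin((1−f)δ)/sin δ ≈ 0.803, b = sin(fδ)/sin δ ≈ 0.289.
p = a·p₁ + b·p₂ ≈ (0.676, 0.144, 0.723); φ = arcsin(p_z) ≈ 46.29°, λ = atan2(p_y, p_x) ≈ 12.06°.

≈ lat 46°N, lon 12°E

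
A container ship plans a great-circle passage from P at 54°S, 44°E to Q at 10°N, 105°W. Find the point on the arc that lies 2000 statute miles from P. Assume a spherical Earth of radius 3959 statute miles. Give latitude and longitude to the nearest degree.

≈ 67°S, 11°W

Write both endpoints as unit vectors p₁, p₂ with components (cos φ cos λ, cos φ sin λ, sin φ).
The central angle between the endpoints is δ = arccos(p₁·p₂) ≈ 2.261 rad (129.5°). The total great-circle distance is δ·R ≈ 2.261 × 3959 ≈ 8951 mi, so the target fraction is f = 2000/8951 ≈ 0.223.
Interpolate at f ≈ 0.223 with slerp weights a = sin((1−f)δ)/sin δ ≈ 1.275, b = sin(fδ)/sin δ ≈ 0.628.
p = a·p₁ + b·p₂ ≈ (0.379, -0.077, -0.922); φ = arcsin(p_z) ≈ -67.25°, λ = atan2(p_y, p_x) ≈ -11.42°.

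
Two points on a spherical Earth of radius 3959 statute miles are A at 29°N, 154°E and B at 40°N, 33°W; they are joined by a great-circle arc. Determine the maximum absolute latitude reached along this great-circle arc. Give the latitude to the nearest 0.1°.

The great circle lies in the plane with unit normal n̂ = (p₁ × p₂)/|p₁ × p₂|.
Here n̂_z ≈ +0.087; the vertex latitude is φ_max = arccos|n̂_z| ≈ 85.0°.
Check via Clairaut: cos φ_max = |cos φ₁| · sin C = cos(29.0°)·sin(5.7°) ≈ 0.087, again giving ≈ 85.0°.

≈ 85.0°N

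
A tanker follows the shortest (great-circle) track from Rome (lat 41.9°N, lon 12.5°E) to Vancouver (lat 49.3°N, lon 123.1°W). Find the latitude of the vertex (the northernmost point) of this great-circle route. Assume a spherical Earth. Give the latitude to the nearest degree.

The great circle lies in the plane with unit normal n̂ = (p₁ × p₂)/|p₁ × p₂|.
Here n̂_z ≈ -0.344; the vertex latitude is φ_max = arccos|n̂_z| ≈ 69.9°.

≈ 70°N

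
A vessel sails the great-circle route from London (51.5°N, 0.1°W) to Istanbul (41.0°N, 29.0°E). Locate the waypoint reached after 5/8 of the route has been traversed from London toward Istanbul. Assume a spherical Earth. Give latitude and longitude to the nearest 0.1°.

The haversine formula gives a central angle δ ≈ 0.393 rad (22.5°) between the endpoints.
Interpolate at f = 5/8 with slerp weights a = sin((1−f)δ)/sin δ ≈ 0.383, b = sin(fδ)/sin δ ≈ 0.635.
p = a·p₁ + b·p₂ ≈ (0.658, 0.232, 0.717); φ = arcsin(p_z) ≈ 45.78°, λ = atan2(p_y, p_x) ≈ 19.42°.

≈ 45.8°N, 19.4°E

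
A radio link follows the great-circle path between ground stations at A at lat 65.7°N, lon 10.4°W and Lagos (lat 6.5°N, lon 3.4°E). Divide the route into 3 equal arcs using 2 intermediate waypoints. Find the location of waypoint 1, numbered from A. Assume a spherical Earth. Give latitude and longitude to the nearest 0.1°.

≈ lat 46.1°N, lon 2.6°W

Write both endpoints as unit vectors p₁, p₂ with components (cos φ cos λ, cos φ sin λ, sin φ).
The central angle between the endpoints is δ = arccos(p₁·p₂) ≈ 1.047 rad (60.0°).
Interpolate at f = 1/3 with slerp weights a = sin((1−f)δ)/sin δ ≈ 0.742, b = sin(fδ)/sin δ ≈ 0.395.
p = a·p₁ + b·p₂ ≈ (0.692, -0.032, 0.721); φ = arcsin(p_z) ≈ 46.15°, λ = atan2(p_y, p_x) ≈ -2.64°.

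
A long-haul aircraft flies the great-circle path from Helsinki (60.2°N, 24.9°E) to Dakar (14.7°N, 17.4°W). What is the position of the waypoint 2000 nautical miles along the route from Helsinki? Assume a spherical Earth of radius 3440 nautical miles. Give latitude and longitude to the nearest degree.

≈ 34°N, 7°W

Convert each endpoint to a unit vector on the sphere (x = cos φ cos λ, y = cos φ sin λ, z = sin φ).
The central angle between the endpoints is δ = arccos(p₁·p₂) ≈ 0.957 rad (54.8°). The total great-circle distance is δ·R ≈ 0.957 × 3440 ≈ 3293 nmi, so the target fraction is f = 2000/3293 ≈ 0.607.
Interpolate at f ≈ 0.607 with slerp weights a = sin((1−f)δ)/sin δ ≈ 0.449, b = sin(fδ)/sin δ ≈ 0.672.
p = a·p₁ + b·p₂ ≈ (0.822, -0.100, 0.560); φ = arcsin(p_z) ≈ 34.06°, λ = atan2(p_y, p_x) ≈ -6.96°.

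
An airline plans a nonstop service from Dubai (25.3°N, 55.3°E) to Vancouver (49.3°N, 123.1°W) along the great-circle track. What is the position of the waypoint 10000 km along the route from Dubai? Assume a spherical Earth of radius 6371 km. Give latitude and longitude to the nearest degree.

Write both endpoints as unit vectors p₁, p₂ with components (cos φ cos λ, cos φ sin λ, sin φ).
The central angle between the endpoints is δ = arccos(p₁·p₂) ≈ 1.839 rad (105.4°). The total great-circle distance is δ·R ≈ 1.839 × 6371 ≈ 11718 km, so the target fraction is f = 10000/11718 ≈ 0.853.
Interpolate at f ≈ 0.853 with slerp weights a = sin((1−f)δ)/sin δ ≈ 0.276, b = sin(fδ)/sin δ ≈ 1.037.
p = a·p₁ + b·p₂ ≈ (-0.227, -0.361, 0.904); φ = arcsin(p_z) ≈ 64.75°, λ = atan2(p_y, p_x) ≈ -122.16°.

≈ 65°N, 122°W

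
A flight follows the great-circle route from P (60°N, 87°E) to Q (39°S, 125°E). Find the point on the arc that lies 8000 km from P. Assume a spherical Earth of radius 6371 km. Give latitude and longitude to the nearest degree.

≈ (8°S, 115°E)

Convert each endpoint to a unit vector on the sphere (x = cos φ cos λ, y = cos φ sin λ, z = sin φ).
The central angle between the endpoints is δ = arccos(p₁·p₂) ≈ 1.812 rad (103.8°). The total great-circle distance is δ·R ≈ 1.812 × 6371 ≈ 11544 km, so the target fraction is f = 8000/11544 ≈ 0.693.
Interpolate at f ≈ 0.693 with slerp weights a = sin((1−f)δ)/sin δ ≈ 0.544, b = sin(fδ)/sin δ ≈ 0.979.
p = a·p₁ + b·p₂ ≈ (-0.422, 0.895, -0.145); φ = arcsin(p_z) ≈ -8.35°, λ = atan2(p_y, p_x) ≈ 115.26°.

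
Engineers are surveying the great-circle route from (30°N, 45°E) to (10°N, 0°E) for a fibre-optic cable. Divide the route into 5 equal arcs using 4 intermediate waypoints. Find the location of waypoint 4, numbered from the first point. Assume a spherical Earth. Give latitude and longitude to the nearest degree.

≈ (15°N, 8°E)

From cos δ = sin φ₁ sin φ₂ + cos φ₁ cos φ₂ cos Δλ, the central angle is δ ≈ 0.809 rad (46.4°).
Interpolate at f = 4/5 with slerp weights a = sin((1−f)δ)/sin δ ≈ 0.223, b = sin(fδ)/sin δ ≈ 0.833.
p = a·p₁ + b·p₂ ≈ (0.957, 0.136, 0.256); φ = arcsin(p_z) ≈ 14.83°, λ = atan2(p_y, p_x) ≈ 8.11°.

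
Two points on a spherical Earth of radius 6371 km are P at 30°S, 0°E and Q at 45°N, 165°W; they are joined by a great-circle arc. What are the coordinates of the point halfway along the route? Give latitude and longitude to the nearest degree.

Write both endpoints as unit vectors p₁, p₂ with components (cos φ cos λ, cos φ sin λ, sin φ).
The central angle between the endpoints is δ = arccos(p₁·p₂) ≈ 2.809 rad (160.9°).
Interpolate at f = 1/2 with slerp weights a = sin((1−f)δ)/sin δ ≈ 3.017, b = sin(fδ)/sin δ ≈ 3.017.
p = a·p₁ + b·p₂ ≈ (0.552, -0.552, 0.625); φ = arcsin(p_z) ≈ 38.67°, λ = atan2(p_y, p_x) ≈ -45.00°.

≈ 39°N, 45°W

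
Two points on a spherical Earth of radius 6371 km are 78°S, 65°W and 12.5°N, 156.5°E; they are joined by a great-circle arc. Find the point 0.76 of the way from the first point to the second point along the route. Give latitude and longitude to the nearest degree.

Write both endpoints as unit vectors p₁, p₂ with components (cos φ cos λ, cos φ sin λ, sin φ).
The central angle between the endpoints is δ = arccos(p₁·p₂) ≈ 1.943 rad (111.3°).
Interpolate at f = 0.76 with slerp weights a = sin((1−f)δ)/sin δ ≈ 0.483, b = sin(fδ)/sin δ ≈ 1.069.
p = a·p₁ + b·p₂ ≈ (-0.914, 0.325, -0.241); φ = arcsin(p_z) ≈ -13.93°, λ = atan2(p_y, p_x) ≈ 160.43°.

≈ 14°S, 160°E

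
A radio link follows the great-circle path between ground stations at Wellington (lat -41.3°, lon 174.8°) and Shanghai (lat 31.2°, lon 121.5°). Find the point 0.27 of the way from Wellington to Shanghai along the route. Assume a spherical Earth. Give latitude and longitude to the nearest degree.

≈ lat -23°, lon 157°

The haversine formula gives a central angle δ ≈ 1.529 rad (87.6°) between the endpoints.
Interpolate at f = 0.27 with slerp weights a = sin((1−f)δ)/sin δ ≈ 0.899, b = sin(fδ)/sin δ ≈ 0.401.
p = a·p₁ + b·p₂ ≈ (-0.852, 0.354, -0.385); φ = arcsin(p_z) ≈ -22.67°, λ = atan2(p_y, p_x) ≈ 157.44°.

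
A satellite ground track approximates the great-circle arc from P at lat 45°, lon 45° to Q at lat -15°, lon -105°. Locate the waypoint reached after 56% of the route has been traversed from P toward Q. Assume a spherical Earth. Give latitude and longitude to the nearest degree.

Write both endpoints as unit vectors p₁, p₂ with components (cos φ cos λ, cos φ sin λ, sin φ).
The central angle between the endpoints is δ = arccos(p₁·p₂) ≈ 2.457 rad (140.8°).
Interpolate at f = 0.56 with slerp weights a = sin((1−f)δ)/sin δ ≈ 1.395, b = sin(fδ)/sin δ ≈ 1.551.
p = a·p₁ + b·p₂ ≈ (0.310, -0.750, 0.585); φ = arcsin(p_z) ≈ 35.80°, λ = atan2(p_y, p_x) ≈ -67.55°.

≈ lat 36°, lon -68°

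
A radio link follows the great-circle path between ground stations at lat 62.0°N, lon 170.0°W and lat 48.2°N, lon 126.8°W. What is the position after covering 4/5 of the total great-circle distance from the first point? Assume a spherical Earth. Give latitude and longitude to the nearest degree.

≈ lat 52°N, lon 133°W

The haversine formula gives a central angle δ ≈ 0.481 rad (27.6°) between the endpoints.
Interpolate at f = 4/5 with slerp weights a = sin((1−f)δ)/sin δ ≈ 0.208, b = sin(fδ)/sin δ ≈ 0.811.
p = a·p₁ + b·p₂ ≈ (-0.420, -0.450, 0.788); φ = arcsin(p_z) ≈ 52.01°, λ = atan2(p_y, p_x) ≈ -133.02°.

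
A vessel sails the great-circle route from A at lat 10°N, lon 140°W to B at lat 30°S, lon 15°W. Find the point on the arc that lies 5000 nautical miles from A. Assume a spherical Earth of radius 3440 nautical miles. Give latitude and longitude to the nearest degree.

Convert each endpoint to a unit vector on the sphere (x = cos φ cos λ, y = cos φ sin λ, z = sin φ).
The central angle between the endpoints is δ = arccos(p₁·p₂) ≈ 2.185 rad (125.2°). The total great-circle distance is δ·R ≈ 2.185 × 3440 ≈ 7515 nmi, so the target fraction is f = 5000/7515 ≈ 0.665.
Interpolate at f ≈ 0.665 with slerp weights a = sin((1−f)δ)/sin δ ≈ 0.817, b = sin(fδ)/sin δ ≈ 1.215.
p = a·p₁ + b·p₂ ≈ (0.400, -0.789, -0.466); φ = arcsin(p_z) ≈ -27.75°, λ = atan2(p_y, p_x) ≈ -63.12°.

≈ lat 28°S, lon 63°W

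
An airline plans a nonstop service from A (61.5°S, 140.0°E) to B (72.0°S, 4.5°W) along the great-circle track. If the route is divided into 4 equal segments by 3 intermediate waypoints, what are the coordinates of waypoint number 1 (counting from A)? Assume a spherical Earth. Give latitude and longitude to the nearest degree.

≈ (72°S, 131°E)

The haversine formula gives a central angle δ ≈ 0.773 rad (44.3°) between the endpoints.
Interpolate at f = 1/4 with slerp weights a = sin((1−f)δ)/sin δ ≈ 0.785, b = sin(fδ)/sin δ ≈ 0.275.
p = a·p₁ + b·p₂ ≈ (-0.202, 0.234, -0.951); φ = arcsin(p_z) ≈ -71.99°, λ = atan2(p_y, p_x) ≈ 130.81°.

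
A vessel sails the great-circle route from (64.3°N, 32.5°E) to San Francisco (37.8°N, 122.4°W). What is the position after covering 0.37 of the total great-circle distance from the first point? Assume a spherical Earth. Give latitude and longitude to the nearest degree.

≈ (81°N, 63°W)

From cos δ = sin φ₁ sin φ₂ + cos φ₁ cos φ₂ cos Δλ, the central angle is δ ≈ 1.326 rad (76.0°).
Interpolate at f = 0.37 with slerp weights a = sin((1−f)δ)/sin δ ≈ 0.764, b = sin(fδ)/sin δ ≈ 0.486.
p = a·p₁ + b·p₂ ≈ (0.074, -0.146, 0.987); φ = arcsin(p_z) ≈ 80.58°, λ = atan2(p_y, p_x) ≈ -63.13°.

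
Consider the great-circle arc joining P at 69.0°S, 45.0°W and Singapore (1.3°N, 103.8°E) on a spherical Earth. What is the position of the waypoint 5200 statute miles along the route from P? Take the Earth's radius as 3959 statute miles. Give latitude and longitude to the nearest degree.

≈ 32°S, 96°E

Convert each endpoint to a unit vector on the sphere (x = cos φ cos λ, y = cos φ sin λ, z = sin φ).
The central angle between the endpoints is δ = arccos(p₁·p₂) ≈ 1.905 rad (109.1°). The total great-circle distance is δ·R ≈ 1.905 × 3959 ≈ 7540 mi, so the target fraction is f = 5200/7540 ≈ 0.690.
Interpolate at f ≈ 0.690 with slerp weights a = sin((1−f)δ)/sin δ ≈ 0.590, b = sin(fδ)/sin δ ≈ 1.024.
p = a·p₁ + b·p₂ ≈ (-0.095, 0.844, -0.527); φ = arcsin(p_z) ≈ -31.83°, λ = atan2(p_y, p_x) ≈ 96.39°.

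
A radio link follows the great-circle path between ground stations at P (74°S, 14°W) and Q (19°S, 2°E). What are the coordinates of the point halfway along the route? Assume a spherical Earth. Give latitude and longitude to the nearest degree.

≈ (47°S, 2°W)

From cos δ = sin φ₁ sin φ₂ + cos φ₁ cos φ₂ cos Δλ, the central angle is δ ≈ 0.972 rad (55.7°).
Interpolate at f = 1/2 with slerp weights a = sin((1−f)δ)/sin δ ≈ 0.566, b = sin(fδ)/sin δ ≈ 0.566.
p = a·p₁ + b·p₂ ≈ (0.686, -0.019, -0.728); φ = arcsin(p_z) ≈ -46.69°, λ = atan2(p_y, p_x) ≈ -1.59°.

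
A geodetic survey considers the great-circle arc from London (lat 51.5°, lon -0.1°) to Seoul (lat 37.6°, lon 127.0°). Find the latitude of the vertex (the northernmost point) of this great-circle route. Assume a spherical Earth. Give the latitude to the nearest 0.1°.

The great circle lies in the plane with unit normal n̂ = (p₁ × p₂)/|p₁ × p₂|.
Here n̂_z ≈ +0.400; the vertex latitude is φ_max = arccos|n̂_z| ≈ 66.4°.
Check via Clairaut: cos φ_max = |cos φ₁| · sin C = cos(51.5°)·sin(40.0°) ≈ 0.400, again giving ≈ 66.4°.

≈ 66.4°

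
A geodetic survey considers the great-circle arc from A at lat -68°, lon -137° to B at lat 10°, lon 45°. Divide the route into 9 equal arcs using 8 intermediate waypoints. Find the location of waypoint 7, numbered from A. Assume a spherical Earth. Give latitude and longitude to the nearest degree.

≈ lat -17°, lon 45°

Convert each endpoint to a unit vector on the sphere (x = cos φ cos λ, y = cos φ sin λ, z = sin φ).
The central angle between the endpoints is δ = arccos(p₁·p₂) ≈ 2.129 rad (122.0°).
Interpolate at f = 7/9 with slerp weights a = sin((1−f)δ)/sin δ ≈ 0.537, b = sin(fδ)/sin δ ≈ 1.175.
p = a·p₁ + b·p₂ ≈ (0.671, 0.681, -0.294); φ = arcsin(p_z) ≈ -17.10°, λ = atan2(p_y, p_x) ≈ 45.42°.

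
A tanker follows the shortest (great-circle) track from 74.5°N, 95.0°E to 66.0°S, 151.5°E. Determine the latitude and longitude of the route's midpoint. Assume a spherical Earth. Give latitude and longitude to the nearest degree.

Write both endpoints as unit vectors p₁, p₂ with components (cos φ cos λ, cos φ sin λ, sin φ).
The central angle between the endpoints is δ = arccos(p₁·p₂) ≈ 2.533 rad (145.1°).
Interpolate at f = 1/2 with slerp weights a = sin((1−f)δ)/sin δ ≈ 1.668, b = sin(fδ)/sin δ ≈ 1.668.
p = a·p₁ + b·p₂ ≈ (-0.635, 0.768, 0.084); φ = arcsin(p_z) ≈ 4.79°, λ = atan2(p_y, p_x) ≈ 129.60°.

≈ 5°N, 130°E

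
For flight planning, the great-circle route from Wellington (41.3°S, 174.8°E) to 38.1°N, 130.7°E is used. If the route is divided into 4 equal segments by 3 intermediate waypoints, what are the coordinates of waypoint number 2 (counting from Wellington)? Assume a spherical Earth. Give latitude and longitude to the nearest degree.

Write both endpoints as unit vectors p₁, p₂ with components (cos φ cos λ, cos φ sin λ, sin φ).
The central angle between the endpoints is δ = arccos(p₁·p₂) ≈ 1.553 rad (89.0°).
Interpolate at f = 2/4 with slerp weights a = sin((1−f)δ)/sin δ ≈ 0.701, b = sin(fδ)/sin δ ≈ 0.701.
p = a·p₁ + b·p₂ ≈ (-0.884, 0.466, -0.030); φ = arcsin(p_z) ≈ -1.73°, λ = atan2(p_y, p_x) ≈ 152.21°.

≈ 2°S, 152°E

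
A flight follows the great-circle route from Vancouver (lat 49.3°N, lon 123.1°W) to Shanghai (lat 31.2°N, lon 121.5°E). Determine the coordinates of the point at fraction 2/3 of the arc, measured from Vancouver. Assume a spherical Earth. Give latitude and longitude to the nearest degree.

≈ lat 51°N, lon 147°E

Convert each endpoint to a unit vector on the sphere (x = cos φ cos λ, y = cos φ sin λ, z = sin φ).
The central angle between the endpoints is δ = arccos(p₁·p₂) ≈ 1.417 rad (81.2°).
Interpolate at f = 2/3 with slerp weights a = sin((1−f)δ)/sin δ ≈ 0.460, b = sin(fδ)/sin δ ≈ 0.820.
p = a·p₁ + b·p₂ ≈ (-0.530, 0.347, 0.774); φ = arcsin(p_z) ≈ 50.69°, λ = atan2(p_y, p_x) ≈ 146.84°.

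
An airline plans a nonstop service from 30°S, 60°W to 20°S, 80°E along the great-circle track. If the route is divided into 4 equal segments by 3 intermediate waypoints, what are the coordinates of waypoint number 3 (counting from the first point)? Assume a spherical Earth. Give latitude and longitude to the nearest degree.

≈ 41°S, 56°E

Write both endpoints as unit vectors p₁, p₂ with components (cos φ cos λ, cos φ sin λ, sin φ).
The central angle between the endpoints is δ = arccos(p₁·p₂) ≈ 2.040 rad (116.9°).
Interpolate at f = 3/4 with slerp weights a = sin((1−f)δ)/sin δ ≈ 0.547, b = sin(fδ)/sin δ ≈ 1.120.
p = a·p₁ + b·p₂ ≈ (0.420, 0.626, -0.657); φ = arcsin(p_z) ≈ -41.07°, λ = atan2(p_y, p_x) ≈ 56.16°.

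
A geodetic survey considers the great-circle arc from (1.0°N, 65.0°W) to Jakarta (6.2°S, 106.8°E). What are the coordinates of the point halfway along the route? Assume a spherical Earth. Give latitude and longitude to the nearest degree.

≈ (32°S, 19°E)

Write both endpoints as unit vectors p₁, p₂ with components (cos φ cos λ, cos φ sin λ, sin φ).
The central angle between the endpoints is δ = arccos(p₁·p₂) ≈ 2.972 rad (170.3°).
Interpolate at f = 1/2 with slerp weights a = sin((1−f)δ)/sin δ ≈ 5.918, b = sin(fδ)/sin δ ≈ 5.918.
p = a·p₁ + b·p₂ ≈ (0.800, 0.270, -0.536); φ = arcsin(p_z) ≈ -32.40°, λ = atan2(p_y, p_x) ≈ 18.62°.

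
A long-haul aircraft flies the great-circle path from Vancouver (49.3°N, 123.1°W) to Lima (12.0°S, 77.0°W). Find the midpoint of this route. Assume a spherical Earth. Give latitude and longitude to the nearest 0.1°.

Write both endpoints as unit vectors p₁, p₂ with components (cos φ cos λ, cos φ sin λ, sin φ).
The central angle between the endpoints is δ = arccos(p₁·p₂) ≈ 1.282 rad (73.5°).
Interpolate at f = 1/2 with slerp weights a = sin((1−f)δ)/sin δ ≈ 0.624, b = sin(fδ)/sin δ ≈ 0.624.
p = a·p₁ + b·p₂ ≈ (-0.085, -0.935, 0.343); φ = arcsin(p_z) ≈ 20.08°, λ = atan2(p_y, p_x) ≈ -95.19°.

≈ 20.1°N, 95.2°W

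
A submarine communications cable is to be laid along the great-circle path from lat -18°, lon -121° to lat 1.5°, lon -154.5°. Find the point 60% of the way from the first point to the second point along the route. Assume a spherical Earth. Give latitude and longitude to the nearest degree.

Convert each endpoint to a unit vector on the sphere (x = cos φ cos λ, y = cos φ sin λ, z = sin φ).
The central angle between the endpoints is δ = arccos(p₁·p₂) ≈ 0.669 rad (38.3°).
Interpolate at f = 0.60 with slerp weights a = sin((1−f)δ)/sin δ ≈ 0.426, b = sin(fδ)/sin δ ≈ 0.630.
p = a·p₁ + b·p₂ ≈ (-0.777, -0.619, -0.115); φ = arcsin(p_z) ≈ -6.62°, λ = atan2(p_y, p_x) ≈ -141.48°.

≈ lat -7°, lon -141°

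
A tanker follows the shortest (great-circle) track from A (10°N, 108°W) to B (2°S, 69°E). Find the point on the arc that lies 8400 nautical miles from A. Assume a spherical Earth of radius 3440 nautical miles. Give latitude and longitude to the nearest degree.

Convert each endpoint to a unit vector on the sphere (x = cos φ cos λ, y = cos φ sin λ, z = sin φ).
The central angle between the endpoints is δ = arccos(p₁·p₂) ≈ 2.993 rad (171.5°). The total great-circle distance is δ·R ≈ 2.993 × 3440 ≈ 10295 nmi, so the target fraction is f = 8400/10295 ≈ 0.816.
Interpolate at f ≈ 0.816 with slerp weights a = sin((1−f)δ)/sin δ ≈ 3.525, b = sin(fδ)/sin δ ≈ 4.338.
p = a·p₁ + b·p₂ ≈ (0.481, 0.746, 0.461); φ = arcsin(p_z) ≈ 27.43°, λ = atan2(p_y, p_x) ≈ 57.19°.

≈ (27°N, 57°E)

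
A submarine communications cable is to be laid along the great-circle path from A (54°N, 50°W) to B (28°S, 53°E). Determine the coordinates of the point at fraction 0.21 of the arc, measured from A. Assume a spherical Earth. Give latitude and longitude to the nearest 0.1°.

≈ (44.4°N, 13.9°W)

Write both endpoints as unit vectors p₁, p₂ with components (cos φ cos λ, cos φ sin λ, sin φ).
The central angle between the endpoints is δ = arccos(p₁·p₂) ≈ 2.090 rad (119.8°).
Interpolate at f = 0.21 with slerp weights a = sin((1−f)δ)/sin δ ≈ 1.148, b = sin(fδ)/sin δ ≈ 0.490.
p = a·p₁ + b·p₂ ≈ (0.694, -0.172, 0.699); φ = arcsin(p_z) ≈ 44.36°, λ = atan2(p_y, p_x) ≈ -13.90°.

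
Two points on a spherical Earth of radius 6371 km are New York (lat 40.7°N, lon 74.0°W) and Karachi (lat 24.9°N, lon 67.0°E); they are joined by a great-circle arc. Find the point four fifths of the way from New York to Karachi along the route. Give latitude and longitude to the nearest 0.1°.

From cos δ = sin φ₁ sin φ₂ + cos φ₁ cos φ₂ cos Δλ, the central angle is δ ≈ 1.834 rad (105.1°).
Interpolate at f = 4/5 with slerp weights a = sin((1−f)δ)/sin δ ≈ 0.371, b = sin(fδ)/sin δ ≈ 1.030.
p = a·p₁ + b·p₂ ≈ (0.443, 0.589, 0.676); φ = arcsin(p_z) ≈ 42.52°, λ = atan2(p_y, p_x) ≈ 53.09°.

≈ lat 42.5°N, lon 53.1°E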